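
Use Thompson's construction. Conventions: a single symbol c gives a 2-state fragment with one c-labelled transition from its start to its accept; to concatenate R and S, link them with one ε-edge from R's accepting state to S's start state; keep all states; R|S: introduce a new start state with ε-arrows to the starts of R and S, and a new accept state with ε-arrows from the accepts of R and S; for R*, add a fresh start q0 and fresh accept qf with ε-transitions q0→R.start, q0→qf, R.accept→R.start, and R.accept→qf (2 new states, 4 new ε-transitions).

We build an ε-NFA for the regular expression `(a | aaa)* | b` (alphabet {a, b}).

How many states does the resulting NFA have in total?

16

Recursing over subexpressions:
Each of the 5 symbol leaves contributes a 2-state fragment.
  aaa = 6 states
  a | aaa = 10 states
  (a | aaa)* = 12 states
  (a | aaa)* | b = 16 states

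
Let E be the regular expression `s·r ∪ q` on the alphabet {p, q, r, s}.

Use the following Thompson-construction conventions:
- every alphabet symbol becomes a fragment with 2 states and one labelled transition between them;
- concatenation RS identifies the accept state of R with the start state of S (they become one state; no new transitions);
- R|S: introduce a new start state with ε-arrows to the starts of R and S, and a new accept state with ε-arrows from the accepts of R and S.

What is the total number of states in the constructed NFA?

Bottom-up over the parse tree:
Each of the 3 symbol leaves contributes a 2-state fragment.
  s·r — 3 states
  s·r ∪ q — 7 states

7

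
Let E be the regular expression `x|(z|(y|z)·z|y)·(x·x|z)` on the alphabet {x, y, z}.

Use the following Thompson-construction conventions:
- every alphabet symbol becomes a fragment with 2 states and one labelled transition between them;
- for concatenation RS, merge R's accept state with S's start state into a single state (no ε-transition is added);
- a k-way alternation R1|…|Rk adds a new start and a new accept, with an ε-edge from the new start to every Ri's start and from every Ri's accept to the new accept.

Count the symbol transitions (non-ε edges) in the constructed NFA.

9

Recursing over subexpressions:
Each of the 9 symbol leaves contributes exactly 1 symbol transition.
  y|z : 2 symbol transitions
  (y|z)·z : 3 symbol transitions
  z|(y|z)·z|y : 5 symbol transitions
  x·x : 2 symbol transitions
  x·x|z : 3 symbol transitions
  (z|(y|z)·z|y)·(x·x|z) : 8 symbol transitions
  x|(z|(y|z)·z|y)·(x·x|z) : 9 symbol transitions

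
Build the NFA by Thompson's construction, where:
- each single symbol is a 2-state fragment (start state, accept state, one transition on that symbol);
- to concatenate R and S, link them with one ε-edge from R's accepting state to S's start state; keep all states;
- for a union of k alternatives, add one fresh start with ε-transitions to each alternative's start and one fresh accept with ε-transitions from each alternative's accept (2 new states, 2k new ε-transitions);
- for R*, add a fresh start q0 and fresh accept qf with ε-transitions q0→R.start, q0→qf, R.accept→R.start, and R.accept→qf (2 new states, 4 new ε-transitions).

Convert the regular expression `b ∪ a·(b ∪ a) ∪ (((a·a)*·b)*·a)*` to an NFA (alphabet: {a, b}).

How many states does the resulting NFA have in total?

By structural recursion:
Each of the 8 symbol leaves contributes a 2-state fragment.
  b ∪ a → 6 states
  a·(b ∪ a) → 8 states
  a·a → 4 states
  (a·a)* → 6 states
  (a·a)*·b → 8 states
  ((a·a)*·b)* → 10 states
  ((a·a)*·b)*·a → 12 states
  (((a·a)*·b)*·a)* → 14 states
  b ∪ a·(b ∪ a) ∪ (((a·a)*·b)*·a)* → 26 states

26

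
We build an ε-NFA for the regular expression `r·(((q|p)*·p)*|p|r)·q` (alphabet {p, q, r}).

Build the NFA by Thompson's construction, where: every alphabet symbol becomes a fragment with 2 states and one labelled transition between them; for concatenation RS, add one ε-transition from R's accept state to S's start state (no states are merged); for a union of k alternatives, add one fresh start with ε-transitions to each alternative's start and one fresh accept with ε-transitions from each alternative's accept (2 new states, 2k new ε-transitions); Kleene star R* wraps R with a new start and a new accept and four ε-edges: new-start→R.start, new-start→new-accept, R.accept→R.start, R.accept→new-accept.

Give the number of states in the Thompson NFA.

Recursing over subexpressions:
Each of the 7 symbol leaves contributes a 2-state fragment.
  q|p → 6 states
  (q|p)* → 8 states
  (q|p)*·p → 10 states
  ((q|p)*·p)* → 12 states
  ((q|p)*·p)*|p|r → 18 states
  r·(((q|p)*·p)*|p|r)·q → 22 states

22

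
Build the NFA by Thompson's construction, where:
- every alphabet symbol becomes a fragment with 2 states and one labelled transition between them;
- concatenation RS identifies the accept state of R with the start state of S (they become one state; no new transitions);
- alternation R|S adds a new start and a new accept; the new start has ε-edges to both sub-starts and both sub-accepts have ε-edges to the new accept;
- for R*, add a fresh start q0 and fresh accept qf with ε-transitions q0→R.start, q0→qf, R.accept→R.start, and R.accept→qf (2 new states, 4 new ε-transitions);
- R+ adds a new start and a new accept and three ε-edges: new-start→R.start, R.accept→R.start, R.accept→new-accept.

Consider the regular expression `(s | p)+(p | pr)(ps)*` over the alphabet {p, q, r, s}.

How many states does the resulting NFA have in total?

By structural recursion:
Each of the 7 symbol leaves contributes a 2-state fragment.
  s | p : 6 states
  (s | p)+ : 8 states
  pr : 3 states
  p | pr : 7 states
  ps : 3 states
  (ps)* : 5 states
  (s | p)+(p | pr)(ps)* : 18 states

18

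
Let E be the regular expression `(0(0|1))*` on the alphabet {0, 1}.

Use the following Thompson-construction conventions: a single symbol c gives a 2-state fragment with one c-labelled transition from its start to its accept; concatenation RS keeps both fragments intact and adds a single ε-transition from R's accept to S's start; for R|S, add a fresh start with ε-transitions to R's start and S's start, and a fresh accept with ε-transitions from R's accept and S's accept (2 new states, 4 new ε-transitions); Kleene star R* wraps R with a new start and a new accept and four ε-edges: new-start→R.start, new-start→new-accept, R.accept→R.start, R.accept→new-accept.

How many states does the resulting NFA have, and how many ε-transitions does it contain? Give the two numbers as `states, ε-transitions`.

Recursing over subexpressions:
Each of the 3 symbol leaves contributes 2 states and 0 ε-transitions.
  0|1 — 6 states, 4 ε-transitions
  0(0|1) — 8 states, 5 ε-transitions
  (0(0|1))* — 10 states, 9 ε-transitions

10, 9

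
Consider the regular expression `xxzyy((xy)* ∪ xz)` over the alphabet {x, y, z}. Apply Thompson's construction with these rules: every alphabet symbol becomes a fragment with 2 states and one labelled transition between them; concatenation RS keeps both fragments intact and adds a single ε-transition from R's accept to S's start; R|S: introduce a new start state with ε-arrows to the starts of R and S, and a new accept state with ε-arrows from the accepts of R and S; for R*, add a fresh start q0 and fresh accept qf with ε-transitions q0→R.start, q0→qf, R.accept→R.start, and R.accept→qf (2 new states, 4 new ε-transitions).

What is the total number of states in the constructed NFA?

By structural recursion:
Each of the 9 symbol leaves contributes a 2-state fragment.
  xy → 4 states
  (xy)* → 6 states
  xz → 4 states
  (xy)* ∪ xz → 12 states
  xxzyy((xy)* ∪ xz) → 22 states

22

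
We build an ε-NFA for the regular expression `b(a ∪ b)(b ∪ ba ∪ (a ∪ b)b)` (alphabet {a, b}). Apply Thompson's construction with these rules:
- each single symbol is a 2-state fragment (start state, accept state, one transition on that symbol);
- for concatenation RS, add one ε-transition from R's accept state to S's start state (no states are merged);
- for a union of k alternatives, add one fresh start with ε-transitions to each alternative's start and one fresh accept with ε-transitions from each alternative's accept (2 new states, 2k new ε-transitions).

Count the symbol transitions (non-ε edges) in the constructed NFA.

Recursing over subexpressions:
Each of the 9 symbol leaves contributes exactly 1 symbol transition.
  a ∪ b → 2 symbol transitions
  ba → 2 symbol transitions
  a ∪ b → 2 symbol transitions
  (a ∪ b)b → 3 symbol transitions
  b ∪ ba ∪ (a ∪ b)b → 6 symbol transitions
  b(a ∪ b)(b ∪ ba ∪ (a ∪ b)b) → 9 symbol transitions

9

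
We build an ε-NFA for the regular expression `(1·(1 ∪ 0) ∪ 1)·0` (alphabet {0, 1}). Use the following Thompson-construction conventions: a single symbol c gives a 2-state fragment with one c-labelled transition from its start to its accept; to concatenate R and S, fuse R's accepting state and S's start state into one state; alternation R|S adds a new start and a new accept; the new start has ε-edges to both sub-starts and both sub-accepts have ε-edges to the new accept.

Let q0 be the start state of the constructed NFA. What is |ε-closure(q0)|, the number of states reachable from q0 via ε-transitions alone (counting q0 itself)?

3

Compute the ε-closure size of each fragment's start state recursively; a symbol fragment's start has no outgoing ε-edge, so its closure is just itself (size 1).
  1 ∪ 0 — new start ε-reaches every alternative's start; none of them accept ε, so the new accept is not reached: |ε-closure| = 1 + 1 + 1 = 3
  1·(1 ∪ 0) — |ε-closure| equals the left operand's closure size = 1 (its accept is not ε-reachable, so the closure stops there)
  1·(1 ∪ 0) ∪ 1 — |ε-closure| = 1 + 1 + 1 = 3 (the new accept is not ε-reachable since no branch accepts ε)
  (1·(1 ∪ 0) ∪ 1)·0 — |ε-closure| equals the left operand's closure size = 3 (its accept is not ε-reachable, so the closure stops there)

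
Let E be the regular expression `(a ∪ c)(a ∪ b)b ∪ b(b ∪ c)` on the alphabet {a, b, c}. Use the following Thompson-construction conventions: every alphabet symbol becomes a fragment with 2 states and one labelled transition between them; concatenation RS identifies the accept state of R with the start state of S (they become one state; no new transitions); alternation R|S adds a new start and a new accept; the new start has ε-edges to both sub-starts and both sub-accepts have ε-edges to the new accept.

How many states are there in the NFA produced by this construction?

Bottom-up over the parse tree:
Each of the 8 symbol leaves contributes a 2-state fragment.
  a ∪ c : 6 states
  a ∪ b : 6 states
  (a ∪ c)(a ∪ b)b : 12 states
  b ∪ c : 6 states
  b(b ∪ c) : 7 states
  (a ∪ c)(a ∪ b)b ∪ b(b ∪ c) : 21 states

21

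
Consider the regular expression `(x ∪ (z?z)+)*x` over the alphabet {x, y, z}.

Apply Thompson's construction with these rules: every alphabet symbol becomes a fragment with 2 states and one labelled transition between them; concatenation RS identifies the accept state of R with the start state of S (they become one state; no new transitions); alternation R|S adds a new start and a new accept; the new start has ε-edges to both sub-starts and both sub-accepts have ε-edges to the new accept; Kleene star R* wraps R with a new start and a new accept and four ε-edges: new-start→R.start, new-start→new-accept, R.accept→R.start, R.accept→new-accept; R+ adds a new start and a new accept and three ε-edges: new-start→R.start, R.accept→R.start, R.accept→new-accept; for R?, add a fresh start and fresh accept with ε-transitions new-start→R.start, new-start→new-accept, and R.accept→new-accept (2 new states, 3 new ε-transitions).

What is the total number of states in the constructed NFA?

Per subexpression:
Each of the 4 symbol leaves contributes a 2-state fragment.
  z? = 4 states
  z?z = 5 states
  (z?z)+ = 7 states
  x ∪ (z?z)+ = 11 states
  (x ∪ (z?z)+)* = 13 states
  (x ∪ (z?z)+)*x = 14 states

14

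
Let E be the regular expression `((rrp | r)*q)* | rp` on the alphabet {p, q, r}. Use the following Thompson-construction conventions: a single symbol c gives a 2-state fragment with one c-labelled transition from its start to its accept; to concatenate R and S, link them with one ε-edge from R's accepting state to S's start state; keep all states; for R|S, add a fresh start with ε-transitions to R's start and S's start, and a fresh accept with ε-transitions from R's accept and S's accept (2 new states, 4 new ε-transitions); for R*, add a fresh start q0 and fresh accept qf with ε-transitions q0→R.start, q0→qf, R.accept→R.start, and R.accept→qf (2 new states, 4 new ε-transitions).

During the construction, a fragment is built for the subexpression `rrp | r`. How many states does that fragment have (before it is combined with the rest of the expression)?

Fragment for `rrp | r`:
Each of the 4 symbol leaves contributes a 2-state fragment.
  rrp → 6 states
  rrp | r → 10 states

10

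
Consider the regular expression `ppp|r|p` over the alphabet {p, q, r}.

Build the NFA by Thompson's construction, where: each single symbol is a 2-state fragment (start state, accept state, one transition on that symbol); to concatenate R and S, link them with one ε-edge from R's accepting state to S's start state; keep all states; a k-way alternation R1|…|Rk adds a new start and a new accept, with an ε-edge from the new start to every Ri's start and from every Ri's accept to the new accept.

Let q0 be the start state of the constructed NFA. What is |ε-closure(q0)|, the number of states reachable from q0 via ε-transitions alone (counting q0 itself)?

4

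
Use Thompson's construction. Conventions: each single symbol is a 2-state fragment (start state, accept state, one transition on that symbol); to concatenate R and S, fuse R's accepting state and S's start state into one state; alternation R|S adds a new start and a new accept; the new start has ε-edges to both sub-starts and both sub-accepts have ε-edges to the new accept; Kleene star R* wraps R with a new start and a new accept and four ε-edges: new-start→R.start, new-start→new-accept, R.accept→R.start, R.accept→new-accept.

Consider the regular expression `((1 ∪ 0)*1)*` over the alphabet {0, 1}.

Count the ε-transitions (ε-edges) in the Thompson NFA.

12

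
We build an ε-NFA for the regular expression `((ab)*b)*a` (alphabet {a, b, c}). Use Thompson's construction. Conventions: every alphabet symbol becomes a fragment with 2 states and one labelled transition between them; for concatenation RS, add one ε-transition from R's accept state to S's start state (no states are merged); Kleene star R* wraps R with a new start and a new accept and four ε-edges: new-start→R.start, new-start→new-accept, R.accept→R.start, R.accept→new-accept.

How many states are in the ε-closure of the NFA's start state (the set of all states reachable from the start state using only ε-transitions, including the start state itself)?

Work bottom-up. For each fragment F, track |ε-closure(F.start)| and whether F's accept lies in that closure (i.e. whether F accepts ε). A single-symbol fragment has closure size 1 and does not accept ε.
  ab → C equals the left operand's closure size = 1 (its accept is not ε-reachable, so the closure stops there)
  (ab)* → new start has ε-edges to the inner start and to the new accept, so C = 2 + 1 = 3
  (ab)*b → the left operand accepts ε, so the closure extends into the next operand (via the concat ε-link); C = 3 + 1 = 4
  ((ab)*b)* → C = 1 (new start) + 4 (body) + 1 (new accept) = 6
  ((ab)*b)*a → C = 6 + 1 = 7 (closure spills across the concat boundary because the left factor accepts ε)

7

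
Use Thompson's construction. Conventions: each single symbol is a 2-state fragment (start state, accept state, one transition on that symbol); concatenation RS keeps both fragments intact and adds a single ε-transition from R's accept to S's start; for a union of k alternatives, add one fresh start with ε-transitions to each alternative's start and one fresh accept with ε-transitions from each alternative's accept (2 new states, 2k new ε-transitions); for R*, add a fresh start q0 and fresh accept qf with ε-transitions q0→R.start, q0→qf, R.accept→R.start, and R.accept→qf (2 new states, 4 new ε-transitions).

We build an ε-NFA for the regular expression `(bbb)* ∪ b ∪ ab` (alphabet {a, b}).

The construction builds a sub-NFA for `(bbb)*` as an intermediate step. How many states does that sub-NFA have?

8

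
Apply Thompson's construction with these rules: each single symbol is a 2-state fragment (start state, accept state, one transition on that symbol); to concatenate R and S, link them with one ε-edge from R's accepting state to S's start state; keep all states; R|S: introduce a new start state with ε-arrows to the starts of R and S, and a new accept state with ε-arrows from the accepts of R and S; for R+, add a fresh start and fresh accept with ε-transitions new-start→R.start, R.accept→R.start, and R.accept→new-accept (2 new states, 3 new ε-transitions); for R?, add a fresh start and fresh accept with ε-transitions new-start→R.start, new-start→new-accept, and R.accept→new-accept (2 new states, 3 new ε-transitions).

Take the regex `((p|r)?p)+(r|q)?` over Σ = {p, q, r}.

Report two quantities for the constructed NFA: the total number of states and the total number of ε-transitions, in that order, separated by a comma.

20, 19

Building bottom-up:
Each of the 5 symbol leaves contributes 2 states and 0 ε-transitions.
  p|r → 6 states, 4 ε-transitions
  (p|r)? → 8 states, 7 ε-transitions
  (p|r)?p → 10 states, 8 ε-transitions
  ((p|r)?p)+ → 12 states, 11 ε-transitions
  r|q → 6 states, 4 ε-transitions
  (r|q)? → 8 states, 7 ε-transitions
  ((p|r)?p)+(r|q)? → 20 states, 19 ε-transitions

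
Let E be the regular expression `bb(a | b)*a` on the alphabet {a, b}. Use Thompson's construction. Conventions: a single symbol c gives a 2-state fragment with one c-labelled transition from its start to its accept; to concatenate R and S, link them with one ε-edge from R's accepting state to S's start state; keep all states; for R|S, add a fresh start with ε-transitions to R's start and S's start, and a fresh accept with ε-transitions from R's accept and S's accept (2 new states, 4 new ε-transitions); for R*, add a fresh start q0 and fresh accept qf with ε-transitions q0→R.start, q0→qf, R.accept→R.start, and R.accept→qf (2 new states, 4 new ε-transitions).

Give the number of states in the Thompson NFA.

14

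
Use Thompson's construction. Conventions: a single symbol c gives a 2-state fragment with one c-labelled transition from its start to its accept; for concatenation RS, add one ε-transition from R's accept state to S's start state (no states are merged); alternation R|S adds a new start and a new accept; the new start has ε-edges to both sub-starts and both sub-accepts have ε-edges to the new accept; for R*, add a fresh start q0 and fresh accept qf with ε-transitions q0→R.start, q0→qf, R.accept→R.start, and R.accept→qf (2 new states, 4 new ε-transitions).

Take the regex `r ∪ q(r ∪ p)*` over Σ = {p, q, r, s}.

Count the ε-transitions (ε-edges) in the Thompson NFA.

13

Bottom-up over the parse tree:
Each of the 4 symbol leaves contributes 0 ε-transitions.
  r ∪ p : 4 ε-transitions
  (r ∪ p)* : 8 ε-transitions
  q(r ∪ p)* : 9 ε-transitions
  r ∪ q(r ∪ p)* : 13 ε-transitions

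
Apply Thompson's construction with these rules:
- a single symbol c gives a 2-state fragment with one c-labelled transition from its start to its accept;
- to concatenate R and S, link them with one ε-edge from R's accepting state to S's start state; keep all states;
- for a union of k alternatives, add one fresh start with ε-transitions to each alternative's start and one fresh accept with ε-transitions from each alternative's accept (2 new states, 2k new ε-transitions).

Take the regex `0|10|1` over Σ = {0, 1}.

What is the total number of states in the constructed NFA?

Building bottom-up:
Each of the 4 symbol leaves contributes a 2-state fragment.
  10 = 4 states
  0|10|1 = 10 states

10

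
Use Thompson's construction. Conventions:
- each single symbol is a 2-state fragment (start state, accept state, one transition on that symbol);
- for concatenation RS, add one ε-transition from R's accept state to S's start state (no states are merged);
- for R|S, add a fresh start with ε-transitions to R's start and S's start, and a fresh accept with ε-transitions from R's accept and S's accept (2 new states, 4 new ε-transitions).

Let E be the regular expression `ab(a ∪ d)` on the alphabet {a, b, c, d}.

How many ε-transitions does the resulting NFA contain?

Recursing over subexpressions:
Each of the 4 symbol leaves contributes 0 ε-transitions.
  a ∪ d : 4 ε-transitions
  ab(a ∪ d) : 6 ε-transitions

6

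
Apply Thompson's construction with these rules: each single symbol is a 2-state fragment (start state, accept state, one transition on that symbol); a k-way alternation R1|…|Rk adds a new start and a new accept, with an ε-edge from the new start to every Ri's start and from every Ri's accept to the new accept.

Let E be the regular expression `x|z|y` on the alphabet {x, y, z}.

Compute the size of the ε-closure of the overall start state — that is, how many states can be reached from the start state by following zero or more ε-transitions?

Compute the ε-closure size of each fragment's start state recursively; a symbol fragment's start has no outgoing ε-edge, so its closure is just itself (size 1).
  x|z|y → |closure| = 1 + 1 + 1 + 1 = 4 (the new accept is not ε-reachable since no branch accepts ε)

4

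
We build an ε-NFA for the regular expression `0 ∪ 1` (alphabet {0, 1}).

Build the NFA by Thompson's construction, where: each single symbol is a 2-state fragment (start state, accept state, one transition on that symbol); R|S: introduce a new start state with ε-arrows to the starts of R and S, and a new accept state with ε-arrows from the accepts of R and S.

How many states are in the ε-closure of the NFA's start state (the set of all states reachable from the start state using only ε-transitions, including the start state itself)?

Work bottom-up. For each fragment F, track |ε-closure(F.start)| and whether F's accept lies in that closure (i.e. whether F accepts ε). A single-symbol fragment has closure size 1 and does not accept ε.
  0 ∪ 1 — |closure| = 1 + 1 + 1 = 3 (the new accept is not ε-reachable since no branch accepts ε)

3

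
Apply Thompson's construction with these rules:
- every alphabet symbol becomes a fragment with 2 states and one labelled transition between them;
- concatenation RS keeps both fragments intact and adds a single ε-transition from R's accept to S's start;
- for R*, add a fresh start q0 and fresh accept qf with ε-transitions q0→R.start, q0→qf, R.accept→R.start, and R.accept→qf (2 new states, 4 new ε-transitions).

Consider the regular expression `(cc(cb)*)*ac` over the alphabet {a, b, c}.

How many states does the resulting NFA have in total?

16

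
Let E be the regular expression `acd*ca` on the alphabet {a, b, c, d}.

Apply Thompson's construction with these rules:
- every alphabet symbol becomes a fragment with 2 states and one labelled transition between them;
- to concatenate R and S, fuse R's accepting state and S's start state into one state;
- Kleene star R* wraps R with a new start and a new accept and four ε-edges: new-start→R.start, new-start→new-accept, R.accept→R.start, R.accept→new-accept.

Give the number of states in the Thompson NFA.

8

Per subexpression:
Each of the 5 symbol leaves contributes a 2-state fragment.
  d* — 4 states
  acd*ca — 8 states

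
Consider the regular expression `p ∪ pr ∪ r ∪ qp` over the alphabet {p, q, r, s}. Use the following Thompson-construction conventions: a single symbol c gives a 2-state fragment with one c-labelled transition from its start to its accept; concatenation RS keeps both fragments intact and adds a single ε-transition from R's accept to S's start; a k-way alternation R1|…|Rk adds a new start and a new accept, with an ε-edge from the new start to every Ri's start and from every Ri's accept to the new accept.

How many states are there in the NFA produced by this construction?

14

Per subexpression:
Each of the 6 symbol leaves contributes a 2-state fragment.
  pr → 4 states
  qp → 4 states
  p ∪ pr ∪ r ∪ qp → 14 states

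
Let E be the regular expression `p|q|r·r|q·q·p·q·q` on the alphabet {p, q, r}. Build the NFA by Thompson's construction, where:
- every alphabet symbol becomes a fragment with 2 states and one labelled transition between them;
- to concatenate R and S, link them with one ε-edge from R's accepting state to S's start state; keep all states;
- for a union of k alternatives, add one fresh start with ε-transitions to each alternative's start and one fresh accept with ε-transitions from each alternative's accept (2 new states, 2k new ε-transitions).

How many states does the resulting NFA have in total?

Building bottom-up:
Each of the 9 symbol leaves contributes a 2-state fragment.
  r·r — 4 states
  q·q·p·q·q — 10 states
  p|q|r·r|q·q·p·q·q — 20 states

20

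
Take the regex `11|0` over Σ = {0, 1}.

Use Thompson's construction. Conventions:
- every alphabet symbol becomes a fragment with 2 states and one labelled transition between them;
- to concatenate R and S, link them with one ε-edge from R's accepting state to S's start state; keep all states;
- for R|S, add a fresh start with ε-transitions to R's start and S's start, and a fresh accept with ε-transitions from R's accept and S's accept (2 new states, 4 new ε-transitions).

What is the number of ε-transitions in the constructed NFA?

Bottom-up over the parse tree:
Each of the 3 symbol leaves contributes 0 ε-transitions.
  11 — 1 ε-transition
  11|0 — 5 ε-transitions

5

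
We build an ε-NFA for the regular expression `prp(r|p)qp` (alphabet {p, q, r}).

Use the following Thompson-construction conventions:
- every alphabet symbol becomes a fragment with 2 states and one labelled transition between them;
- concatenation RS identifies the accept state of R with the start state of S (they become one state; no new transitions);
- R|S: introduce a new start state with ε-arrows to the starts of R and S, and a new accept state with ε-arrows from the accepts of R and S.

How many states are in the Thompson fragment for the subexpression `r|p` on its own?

Fragment for `r|p`:
Each of the 2 symbol leaves contributes a 2-state fragment.
  r|p → 6 states

6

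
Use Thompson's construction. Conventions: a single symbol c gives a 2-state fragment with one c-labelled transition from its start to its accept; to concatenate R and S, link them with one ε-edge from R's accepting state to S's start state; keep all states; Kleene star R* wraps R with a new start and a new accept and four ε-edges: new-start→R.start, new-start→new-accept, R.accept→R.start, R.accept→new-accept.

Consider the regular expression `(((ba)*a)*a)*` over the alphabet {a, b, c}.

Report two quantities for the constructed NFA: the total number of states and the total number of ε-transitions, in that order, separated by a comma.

Recursing over subexpressions:
Each of the 4 symbol leaves contributes 2 states and 0 ε-transitions.
  ba — 4 states, 1 ε-transition
  (ba)* — 6 states, 5 ε-transitions
  (ba)*a — 8 states, 6 ε-transitions
  ((ba)*a)* — 10 states, 10 ε-transitions
  ((ba)*a)*a — 12 states, 11 ε-transitions
  (((ba)*a)*a)* — 14 states, 15 ε-transitions

14, 15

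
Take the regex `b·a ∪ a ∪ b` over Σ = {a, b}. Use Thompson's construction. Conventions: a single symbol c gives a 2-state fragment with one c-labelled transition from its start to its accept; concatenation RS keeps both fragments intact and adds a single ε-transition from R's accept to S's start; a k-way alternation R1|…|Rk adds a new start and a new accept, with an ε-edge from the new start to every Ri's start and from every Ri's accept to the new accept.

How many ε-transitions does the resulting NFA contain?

7

By structural recursion:
Each of the 4 symbol leaves contributes 0 ε-transitions.
  b·a → 1 ε-transition
  b·a ∪ a ∪ b → 7 ε-transitions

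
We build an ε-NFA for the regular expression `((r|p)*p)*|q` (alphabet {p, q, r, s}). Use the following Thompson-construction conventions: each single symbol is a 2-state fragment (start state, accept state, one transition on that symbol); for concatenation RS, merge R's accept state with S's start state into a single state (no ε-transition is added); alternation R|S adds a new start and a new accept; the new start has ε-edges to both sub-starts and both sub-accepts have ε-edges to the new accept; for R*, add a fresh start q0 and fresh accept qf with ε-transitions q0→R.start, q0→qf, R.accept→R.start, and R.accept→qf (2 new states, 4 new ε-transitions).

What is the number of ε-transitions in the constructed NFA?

Building bottom-up:
Each of the 4 symbol leaves contributes 0 ε-transitions.
  r|p → 4 ε-transitions
  (r|p)* → 8 ε-transitions
  (r|p)*p → 8 ε-transitions
  ((r|p)*p)* → 12 ε-transitions
  ((r|p)*p)*|q → 16 ε-transitions

16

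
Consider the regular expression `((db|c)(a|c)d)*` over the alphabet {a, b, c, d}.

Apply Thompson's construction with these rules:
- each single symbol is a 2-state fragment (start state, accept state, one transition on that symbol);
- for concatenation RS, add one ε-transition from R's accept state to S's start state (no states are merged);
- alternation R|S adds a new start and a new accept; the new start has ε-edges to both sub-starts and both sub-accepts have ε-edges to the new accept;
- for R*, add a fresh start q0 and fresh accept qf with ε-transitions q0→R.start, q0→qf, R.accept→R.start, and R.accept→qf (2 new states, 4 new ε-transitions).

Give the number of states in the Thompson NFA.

Bottom-up over the parse tree:
Each of the 6 symbol leaves contributes a 2-state fragment.
  db = 4 states
  db|c = 8 states
  a|c = 6 states
  (db|c)(a|c)d = 16 states
  ((db|c)(a|c)d)* = 18 states

18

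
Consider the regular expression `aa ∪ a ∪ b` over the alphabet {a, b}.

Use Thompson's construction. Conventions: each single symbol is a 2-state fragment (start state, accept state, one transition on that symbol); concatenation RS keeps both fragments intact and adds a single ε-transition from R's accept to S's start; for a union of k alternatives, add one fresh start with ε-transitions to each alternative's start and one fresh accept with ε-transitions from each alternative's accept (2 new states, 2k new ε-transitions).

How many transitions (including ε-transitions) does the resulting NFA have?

11

By structural recursion:
Each of the 4 symbol leaves contributes 1 transition (1 symbol, 0 ε).
  aa : 3 transitions (2 symbol, 1 ε)
  aa ∪ a ∪ b : 11 transitions (4 symbol, 7 ε)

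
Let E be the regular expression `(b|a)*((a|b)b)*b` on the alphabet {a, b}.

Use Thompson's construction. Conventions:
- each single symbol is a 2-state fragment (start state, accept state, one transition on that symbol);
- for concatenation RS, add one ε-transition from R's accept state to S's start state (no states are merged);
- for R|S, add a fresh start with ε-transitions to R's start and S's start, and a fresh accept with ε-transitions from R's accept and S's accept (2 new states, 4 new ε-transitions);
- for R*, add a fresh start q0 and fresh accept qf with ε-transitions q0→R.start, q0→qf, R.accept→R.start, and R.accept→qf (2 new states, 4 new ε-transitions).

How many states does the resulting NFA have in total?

20

Bottom-up over the parse tree:
Each of the 6 symbol leaves contributes a 2-state fragment.
  b|a → 6 states
  (b|a)* → 8 states
  a|b → 6 states
  (a|b)b → 8 states
  ((a|b)b)* → 10 states
  (b|a)*((a|b)b)*b → 20 states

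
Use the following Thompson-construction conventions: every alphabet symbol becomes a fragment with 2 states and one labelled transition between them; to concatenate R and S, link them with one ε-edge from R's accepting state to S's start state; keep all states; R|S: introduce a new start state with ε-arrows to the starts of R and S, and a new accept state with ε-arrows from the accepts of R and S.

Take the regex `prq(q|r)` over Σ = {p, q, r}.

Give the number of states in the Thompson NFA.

Recursing over subexpressions:
Each of the 5 symbol leaves contributes a 2-state fragment.
  q|r → 6 states
  prq(q|r) → 12 states

12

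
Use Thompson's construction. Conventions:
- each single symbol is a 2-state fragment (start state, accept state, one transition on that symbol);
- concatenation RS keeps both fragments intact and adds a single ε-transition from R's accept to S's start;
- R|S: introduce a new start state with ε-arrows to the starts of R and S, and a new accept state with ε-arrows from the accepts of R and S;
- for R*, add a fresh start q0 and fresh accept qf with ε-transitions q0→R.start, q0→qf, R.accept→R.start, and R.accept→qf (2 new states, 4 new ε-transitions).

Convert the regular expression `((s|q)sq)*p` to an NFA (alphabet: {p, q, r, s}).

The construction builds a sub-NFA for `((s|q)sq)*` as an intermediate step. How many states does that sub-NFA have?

Fragment for `((s|q)sq)*`:
Each of the 4 symbol leaves contributes a 2-state fragment.
  s|q = 6 states
  (s|q)sq = 10 states
  ((s|q)sq)* = 12 states

12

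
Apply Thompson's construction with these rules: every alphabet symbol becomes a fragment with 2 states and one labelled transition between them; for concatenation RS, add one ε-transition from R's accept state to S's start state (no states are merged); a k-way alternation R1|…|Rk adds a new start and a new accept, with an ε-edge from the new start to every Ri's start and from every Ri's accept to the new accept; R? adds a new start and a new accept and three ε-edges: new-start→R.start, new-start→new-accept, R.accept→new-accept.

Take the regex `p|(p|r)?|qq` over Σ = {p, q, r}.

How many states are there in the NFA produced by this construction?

Recursing over subexpressions:
Each of the 5 symbol leaves contributes a 2-state fragment.
  p|r = 6 states
  (p|r)? = 8 states
  qq = 4 states
  p|(p|r)?|qq = 16 states

16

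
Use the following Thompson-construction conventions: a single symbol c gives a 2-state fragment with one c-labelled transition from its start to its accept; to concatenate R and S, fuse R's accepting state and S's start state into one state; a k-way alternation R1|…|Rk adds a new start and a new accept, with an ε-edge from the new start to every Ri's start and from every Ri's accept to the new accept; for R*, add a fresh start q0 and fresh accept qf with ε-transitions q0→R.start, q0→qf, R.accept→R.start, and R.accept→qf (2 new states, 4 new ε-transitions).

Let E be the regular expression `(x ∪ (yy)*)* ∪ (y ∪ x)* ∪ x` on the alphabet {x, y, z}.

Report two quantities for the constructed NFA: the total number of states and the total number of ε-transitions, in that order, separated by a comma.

23, 26

By structural recursion:
Each of the 6 symbol leaves contributes 2 states and 0 ε-transitions.
  yy = 3 states, 0 ε-transitions
  (yy)* = 5 states, 4 ε-transitions
  x ∪ (yy)* = 9 states, 8 ε-transitions
  (x ∪ (yy)*)* = 11 states, 12 ε-transitions
  y ∪ x = 6 states, 4 ε-transitions
  (y ∪ x)* = 8 states, 8 ε-transitions
  (x ∪ (yy)*)* ∪ (y ∪ x)* ∪ x = 23 states, 26 ε-transitions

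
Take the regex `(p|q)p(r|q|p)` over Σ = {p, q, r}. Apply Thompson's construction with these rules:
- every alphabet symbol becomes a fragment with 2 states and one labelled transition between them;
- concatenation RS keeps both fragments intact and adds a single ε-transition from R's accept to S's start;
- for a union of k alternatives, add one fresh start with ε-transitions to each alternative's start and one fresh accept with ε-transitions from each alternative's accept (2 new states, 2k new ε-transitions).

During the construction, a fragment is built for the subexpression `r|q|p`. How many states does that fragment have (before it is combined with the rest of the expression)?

Fragment for `r|q|p`:
Each of the 3 symbol leaves contributes a 2-state fragment.
  r|q|p — 8 states

8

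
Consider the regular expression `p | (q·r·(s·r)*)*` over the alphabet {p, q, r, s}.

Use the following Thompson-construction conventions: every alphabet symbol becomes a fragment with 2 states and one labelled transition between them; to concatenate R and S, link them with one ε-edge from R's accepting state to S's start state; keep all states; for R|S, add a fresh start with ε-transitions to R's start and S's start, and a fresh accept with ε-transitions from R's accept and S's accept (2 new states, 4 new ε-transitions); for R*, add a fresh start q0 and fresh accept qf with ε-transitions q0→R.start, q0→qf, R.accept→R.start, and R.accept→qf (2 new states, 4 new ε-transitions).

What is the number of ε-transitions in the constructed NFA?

15

By structural recursion:
Each of the 5 symbol leaves contributes 0 ε-transitions.
  s·r → 1 ε-transition
  (s·r)* → 5 ε-transitions
  q·r·(s·r)* → 7 ε-transitions
  (q·r·(s·r)*)* → 11 ε-transitions
  p | (q·r·(s·r)*)* → 15 ε-transitions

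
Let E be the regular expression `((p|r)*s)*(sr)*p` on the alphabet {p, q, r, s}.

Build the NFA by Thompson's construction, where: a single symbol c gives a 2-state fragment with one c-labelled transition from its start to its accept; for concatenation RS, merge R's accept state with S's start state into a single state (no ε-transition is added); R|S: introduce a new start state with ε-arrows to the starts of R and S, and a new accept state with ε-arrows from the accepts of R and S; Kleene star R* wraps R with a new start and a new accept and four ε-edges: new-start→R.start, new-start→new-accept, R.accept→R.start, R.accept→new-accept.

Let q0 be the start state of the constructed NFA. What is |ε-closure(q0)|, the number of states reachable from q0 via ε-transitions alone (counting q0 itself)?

Compute the ε-closure size of each fragment's start state recursively; a symbol fragment's start has no outgoing ε-edge, so its closure is just itself (size 1).
  p|r — C = 1 + 1 + 1 = 3 (the new accept is not ε-reachable since no branch accepts ε)
  (p|r)* — new start has ε-edges to the inner start and to the new accept, so C = 2 + 3 = 5
  (p|r)*s — the left operand accepts ε, so the closure extends into the next operand (the shared merged state is already counted); C = 5 + (1−1) = 5
  ((p|r)*s)* — C = 1 (new start) + 5 (body) + 1 (new accept) = 7
  sr — same as the first factor's closure: C = 1
  (sr)* — new start has ε-edges to the inner start and to the new accept, so C = 2 + 1 = 3
  ((p|r)*s)*(sr)*p — C = 7 + (3−1) + (1−1) = 9 (closure spills across the concat boundary because the left factor accepts ε)

9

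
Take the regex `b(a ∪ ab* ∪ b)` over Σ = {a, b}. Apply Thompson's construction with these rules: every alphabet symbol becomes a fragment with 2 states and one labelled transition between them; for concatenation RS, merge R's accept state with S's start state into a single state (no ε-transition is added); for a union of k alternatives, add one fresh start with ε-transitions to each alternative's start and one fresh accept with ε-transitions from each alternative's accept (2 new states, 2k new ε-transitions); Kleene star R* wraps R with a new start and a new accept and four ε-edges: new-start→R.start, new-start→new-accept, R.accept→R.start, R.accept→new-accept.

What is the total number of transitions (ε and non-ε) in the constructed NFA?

15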